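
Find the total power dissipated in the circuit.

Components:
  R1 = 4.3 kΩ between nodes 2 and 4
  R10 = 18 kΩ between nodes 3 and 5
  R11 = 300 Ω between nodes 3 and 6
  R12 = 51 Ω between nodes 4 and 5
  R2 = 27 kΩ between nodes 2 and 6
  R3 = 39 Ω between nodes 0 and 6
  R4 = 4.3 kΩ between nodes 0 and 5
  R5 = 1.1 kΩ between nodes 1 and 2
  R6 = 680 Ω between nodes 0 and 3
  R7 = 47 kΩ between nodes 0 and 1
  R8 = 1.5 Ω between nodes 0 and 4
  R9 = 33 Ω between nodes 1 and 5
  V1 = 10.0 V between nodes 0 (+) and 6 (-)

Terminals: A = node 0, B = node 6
Nodal analysis, taking node 6 as the 0 V reference.
Source V1 fixes V_0 = 10 V.
KCL at each unknown node (sum of currents leaving = 0; resistances in Ω):
  Node 1: (V_1 - V_2)/1100 + (V_1 - 10)/47000 + (V_1 - V_5)/33 = 0
  Node 2: (V_2 - V_4)/4300 + (V_2 - 0)/27000 + (V_2 - V_1)/1100 = 0
  Node 3: (V_3 - 10)/680 + (V_3 - V_5)/18000 + (V_3 - 0)/300 = 0
  Node 4: (V_4 - V_2)/4300 + (V_4 - 10)/1.5 + (V_4 - V_5)/51 = 0
  Node 5: (V_5 - 10)/4300 + (V_5 - V_1)/33 + (V_5 - V_3)/18000 + (V_5 - V_4)/51 = 0
Collecting terms (coefficients in siemens):
  0.03123·V_1 - 0.0009091·V_2 - 0.0303·V_5 = 0.0002128
  0.001179·V_2 - 0.0009091·V_1 - 0.0002326·V_4 = 0
  0.004859·V_3 - 0.00005556·V_5 = 0.01471
  0.6865·V_4 - 0.0002326·V_2 - 0.01961·V_5 = 6.667
  0.0502·V_5 - 0.0303·V_1 - 0.00005556·V_3 - 0.01961·V_4 = 0.002326
Solving these 5 simultaneous equations (Gaussian elimination) gives:
  V_1 = 9.957 V, V_2 = 9.652 V, V_3 = 3.14 V, V_4 = 9.999 V
  V_5 = 9.966 V
Power in each resistor, P = (ΔV)²/R:
  P_R1 = (9.652 - 9.999)²/4300 = 0.00002795 W
  P_R2 = (9.652 - 0)²/27000 = 0.003451 W
  P_R3 = (10 - 0)²/39 = 2.564 W
  P_R4 = (10 - 9.966)²/4300 = 0.0000002704 W
  P_R5 = (9.957 - 9.652)²/1100 = 0.00008432 W
  P_R6 = (10 - 3.14)²/680 = 0.0692 W
  P_R7 = (10 - 9.957)²/47000 = 0.00000003972 W
  P_R8 = (10 - 9.999)²/1.5 = 0.0000007946 W
  P_R9 = (9.957 - 9.966)²/33 = 0.000002513 W
  P_R10 = (3.14 - 9.966)²/18000 = 0.002588 W
  P_R11 = (3.14 - 0)²/300 = 0.03287 W
  P_R12 = (9.999 - 9.966)²/51 = 0.00002136 W
P_total = P_R1 + P_R2 + P_R3 + P_R4 + P_R5 + P_R6 + P_R7 + P_R8 + P_R9 + P_R10 + P_R11 + P_R12 = 2.672 W

Final answer: 2.672 W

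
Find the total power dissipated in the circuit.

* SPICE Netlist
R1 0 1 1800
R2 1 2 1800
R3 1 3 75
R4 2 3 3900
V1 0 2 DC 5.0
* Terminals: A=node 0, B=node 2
Nodal analysis, taking node 2 as the 0 V reference.
Source V1 fixes V_0 = 5 V.
KCL at each unknown node (sum of currents leaving = 0; resistances in Ω):
  Node 1: (V_1 - 5)/1800 + (V_1 - 0)/1800 + (V_1 - V_3)/75 = 0
  Node 3: (V_3 - V_1)/75 + (V_3 - 0)/3900 = 0
Collecting terms (coefficients in siemens):
  0.01444·V_1 - 0.01333·V_3 = 0.002778
  0.01359·V_3 - 0.01333·V_1 = 0
Determinant D = (0.01444)(0.01359) - (-0.01333)(-0.01333) = 0.00001852
V_1 = [(0.002778)(0.01359) - (-0.01333)(0)]/D = 2.038 V
V_3 = [(0.01444)(0) - (0.002778)(-0.01333)]/D = 2 V
Power in each resistor, P = (ΔV)²/R:
  P_R1 = (5 - 2.038)²/1800 = 0.004873 W
  P_R2 = (2.038 - 0)²/1800 = 0.002309 W
  P_R3 = (2.038 - 2)²/75 = 0.00001972 W
  P_R4 = (0 - 2)²/3900 = 0.001026 W
P_total = P_R1 + P_R2 + P_R3 + P_R4 = 0.008226 W

Final answer: 0.008226 W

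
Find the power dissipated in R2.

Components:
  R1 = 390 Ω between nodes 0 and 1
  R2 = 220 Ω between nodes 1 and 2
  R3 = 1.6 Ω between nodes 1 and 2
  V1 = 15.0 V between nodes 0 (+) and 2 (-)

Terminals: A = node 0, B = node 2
Nodal analysis, taking node 2 as the 0 V reference.
Source V1 fixes V_0 = 15 V.
KCL at each unknown node (sum of currents leaving = 0; resistances in Ω):
  Node 1: (V_1 - 15)/390 + (V_1 - 0)/220 + (V_1 - 0)/1.6 = 0
Collecting terms: 0.6321 × V_1 = 0.03846  =>  V_1 = 0.06085 V
I_R2 = (V_1 - V_2)/R2 = (0.06085 - 0)/220 = 0.0002766 A
P_R2 = I_R2² × R2 = (0.0002766)² × 220 = 0.00001683 W

Final answer: 1.683e-05 W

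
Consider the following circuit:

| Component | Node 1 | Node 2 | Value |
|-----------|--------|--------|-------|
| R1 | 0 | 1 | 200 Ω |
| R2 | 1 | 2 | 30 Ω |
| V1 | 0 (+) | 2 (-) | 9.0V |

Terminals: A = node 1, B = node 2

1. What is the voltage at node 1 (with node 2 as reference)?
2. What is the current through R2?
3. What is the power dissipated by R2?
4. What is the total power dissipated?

Nodal analysis, taking node 2 as the 0 V reference.
Source V1 fixes V_0 = 9 V.
KCL at each unknown node (sum of currents leaving = 0; resistances in Ω):
  Node 1: (V_1 - 9)/200 + (V_1 - 0)/30 = 0
Collecting terms: 0.03833 × V_1 = 0.045  =>  V_1 = 1.174 V
Part 1:
  Read off the nodal solution: V_1 = 1.174 V
Part 2:
  I_R2 = (V_1 - V_2)/R2 = (1.174 - 0)/30 = 0.03913 A
  Magnitude: I_R2 = 0.03913 A
Part 3:
  I_R2 = (V_1 - V_2)/R2 = (1.174 - 0)/30 = 0.03913 A
  P_R2 = I_R2² × R2 = (0.03913)² × 30 = 0.04594 W
Part 4:
  Power in each resistor, P = (ΔV)²/R:
    P_R1 = (9 - 1.174)²/200 = 0.3062 W
    P_R2 = (1.174 - 0)²/30 = 0.04594 W
  P_total = P_R1 + P_R2 = 0.3522 W

Final answers:
1. V_1 = 1.174 V
2. I_R2 = 0.03913 A
3. P_R2 = 0.04594 W
4. P_total = 0.3522 W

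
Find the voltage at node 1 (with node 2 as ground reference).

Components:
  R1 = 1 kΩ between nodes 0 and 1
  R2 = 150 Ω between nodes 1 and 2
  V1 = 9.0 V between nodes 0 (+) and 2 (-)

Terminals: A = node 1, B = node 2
Nodal analysis, taking node 2 as the 0 V reference.
Source V1 fixes V_0 = 9 V.
KCL at each unknown node (sum of currents leaving = 0; resistances in Ω):
  Node 1: (V_1 - 9)/1000 + (V_1 - 0)/150 = 0
Collecting terms: 0.007667 × V_1 = 0.009  =>  V_1 = 1.174 V
The requested potential is V_1 = 1.174 V.

Final answer: V_1 = 1.174 V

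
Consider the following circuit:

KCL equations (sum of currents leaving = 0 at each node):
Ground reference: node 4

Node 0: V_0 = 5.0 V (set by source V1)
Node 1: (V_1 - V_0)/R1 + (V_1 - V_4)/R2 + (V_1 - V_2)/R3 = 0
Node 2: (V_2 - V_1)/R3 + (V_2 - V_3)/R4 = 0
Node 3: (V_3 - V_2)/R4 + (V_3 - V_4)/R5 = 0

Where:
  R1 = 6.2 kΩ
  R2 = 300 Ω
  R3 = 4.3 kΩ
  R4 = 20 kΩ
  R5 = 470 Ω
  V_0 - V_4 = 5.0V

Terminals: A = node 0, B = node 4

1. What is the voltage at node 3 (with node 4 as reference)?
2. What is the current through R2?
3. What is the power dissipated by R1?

Nodal analysis, taking node 4 as the 0 V reference.
Source V1 fixes V_0 = 5 V.
KCL at each unknown node (sum of currents leaving = 0; resistances in Ω):
  Node 1: (V_1 - 5)/6200 + (V_1 - 0)/300 + (V_1 - V_2)/4300 = 0
  Node 2: (V_2 - V_1)/4300 + (V_2 - V_3)/20000 = 0
  Node 3: (V_3 - V_2)/20000 + (V_3 - 0)/470 = 0
Collecting terms (coefficients in siemens):
  0.003727·V_1 - 0.0002326·V_2 = 0.0008065
  0.0002826·V_2 - 0.0002326·V_1 - 0.00005·V_3 = 0
  0.002178·V_3 - 0.00005·V_2 = 0
Solving these 3 simultaneous equations (Gaussian elimination) gives:
  V_1 = 0.2281 V, V_2 = 0.1885 V, V_3 = 0.004329 V
Part 1:
  Read off the nodal solution: V_3 = 0.004329 V
Part 2:
  I_R2 = (V_1 - V_4)/R2 = (0.2281 - 0)/300 = 0.0007604 A
  Magnitude: I_R2 = 0.0007604 A
Part 3:
  I_R1 = (V_0 - V_1)/R1 = (5 - 0.2281)/6200 = 0.0007697 A
  P_R1 = I_R1² × R1 = (0.0007697)² × 6200 = 0.003673 W

Final answers:
1. V_3 = 0.004329 V
2. I_R2 = 0.0007604 A
3. P_R1 = 0.003673 W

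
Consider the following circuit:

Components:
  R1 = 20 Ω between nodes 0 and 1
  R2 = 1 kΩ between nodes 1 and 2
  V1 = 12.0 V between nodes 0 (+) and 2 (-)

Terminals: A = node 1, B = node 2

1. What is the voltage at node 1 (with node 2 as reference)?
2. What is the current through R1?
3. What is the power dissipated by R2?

Nodal analysis, taking node 2 as the 0 V reference.
Source V1 fixes V_0 = 12 V.
KCL at each unknown node (sum of currents leaving = 0; resistances in Ω):
  Node 1: (V_1 - 12)/20 + (V_1 - 0)/1000 = 0
Collecting terms: 0.051 × V_1 = 0.6  =>  V_1 = 11.76 V
Part 1:
  Read off the nodal solution: V_1 = 11.76 V
Part 2:
  I_R1 = (V_0 - V_1)/R1 = (12 - 11.76)/20 = 0.01176 A
  Magnitude: I_R1 = 0.01176 A
Part 3:
  I_R2 = (V_1 - V_2)/R2 = (11.76 - 0)/1000 = 0.01176 A
  P_R2 = I_R2² × R2 = (0.01176)² × 1000 = 0.1384 W

Final answers:
1. V_1 = 11.76 V
2. I_R1 = 0.01176 A
3. P_R2 = 0.1384 W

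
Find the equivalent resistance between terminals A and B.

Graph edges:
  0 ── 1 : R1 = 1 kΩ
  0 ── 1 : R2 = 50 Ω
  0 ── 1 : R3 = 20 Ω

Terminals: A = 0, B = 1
Reduce the network between node 0 (A) and node 1 (B) by series/parallel combination:
  Rp1 = R1 ‖ R2 ‖ R3 (parallel, all between nodes 0 and 1) = 1/(1/1000 + 1/50 + 1/20) = 14.08 Ω
R_eq = 14.08 Ω

Final answer: 14.08 Ω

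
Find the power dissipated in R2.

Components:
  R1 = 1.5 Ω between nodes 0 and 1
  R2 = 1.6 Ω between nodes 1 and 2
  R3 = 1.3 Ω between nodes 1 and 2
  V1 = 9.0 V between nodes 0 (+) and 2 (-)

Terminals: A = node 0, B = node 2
Nodal analysis, taking node 2 as the 0 V reference.
Source V1 fixes V_0 = 9 V.
KCL at each unknown node (sum of currents leaving = 0; resistances in Ω):
  Node 1: (V_1 - 9)/1.5 + (V_1 - 0)/1.6 + (V_1 - 0)/1.3 = 0
Collecting terms: 2.061 × V_1 = 6  =>  V_1 = 2.911 V
I_R2 = (V_1 - V_2)/R2 = (2.911 - 0)/1.6 = 1.82 A
P_R2 = I_R2² × R2 = (1.82)² × 1.6 = 5.297 W

Final answer: 5.297 W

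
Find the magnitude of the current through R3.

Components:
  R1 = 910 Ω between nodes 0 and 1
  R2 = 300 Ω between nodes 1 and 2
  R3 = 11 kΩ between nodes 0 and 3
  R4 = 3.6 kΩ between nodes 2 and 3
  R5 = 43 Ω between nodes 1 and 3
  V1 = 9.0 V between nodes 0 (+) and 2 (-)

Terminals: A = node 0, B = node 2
Nodal analysis, taking node 2 as the 0 V reference.
Source V1 fixes V_0 = 9 V.
KCL at each unknown node (sum of currents leaving = 0; resistances in Ω):
  Node 1: (V_1 - 9)/910 + (V_1 - 0)/300 + (V_1 - V_3)/43 = 0
  Node 3: (V_3 - 9)/11000 + (V_3 - 0)/3600 + (V_3 - V_1)/43 = 0
Collecting terms (coefficients in siemens):
  0.02769·V_1 - 0.02326·V_3 = 0.00989
  0.02362·V_3 - 0.02326·V_1 = 0.0008182
Determinant D = (0.02769)(0.02362) - (-0.02326)(-0.02326) = 0.0001133
V_1 = [(0.00989)(0.02362) - (-0.02326)(0.0008182)]/D = 2.23 V
V_3 = [(0.02769)(0.0008182) - (0.00989)(-0.02326)]/D = 2.23 V
I_R3 = (V_0 - V_3)/R3 = (9 - 2.23)/11000 = 0.0006154 A
|I_R3| = 0.0006154 A

Final answer: |I_R3| = 0.0006154 A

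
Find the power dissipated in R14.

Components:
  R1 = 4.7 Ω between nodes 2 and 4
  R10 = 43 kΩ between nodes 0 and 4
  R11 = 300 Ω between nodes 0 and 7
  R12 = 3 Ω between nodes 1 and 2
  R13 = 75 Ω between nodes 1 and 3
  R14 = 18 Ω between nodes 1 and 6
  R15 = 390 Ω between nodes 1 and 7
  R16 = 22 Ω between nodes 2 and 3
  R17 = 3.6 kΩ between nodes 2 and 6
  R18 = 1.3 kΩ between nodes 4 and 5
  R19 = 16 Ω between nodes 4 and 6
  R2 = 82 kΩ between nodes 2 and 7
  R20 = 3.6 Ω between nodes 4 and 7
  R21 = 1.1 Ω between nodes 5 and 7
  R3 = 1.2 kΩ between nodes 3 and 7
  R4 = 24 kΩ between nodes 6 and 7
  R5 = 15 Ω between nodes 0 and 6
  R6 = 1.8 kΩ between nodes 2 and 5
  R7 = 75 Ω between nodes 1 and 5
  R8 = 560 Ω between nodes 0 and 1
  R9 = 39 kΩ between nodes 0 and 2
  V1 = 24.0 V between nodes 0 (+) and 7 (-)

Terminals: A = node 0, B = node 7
Nodal analysis, taking node 7 as the 0 V reference.
Source V1 fixes V_0 = 24 V.
KCL at each unknown node (sum of currents leaving = 0; resistances in Ω):
  Node 1: (V_1 - V_5)/75 + (V_1 - 24)/560 + (V_1 - V_2)/3 + (V_1 - V_3)/75 + (V_1 - V_6)/18 + (V_1 - 0)/390 = 0
  Node 2: (V_2 - V_4)/4.7 + (V_2 - 0)/82000 + (V_2 - V_5)/1800 + (V_2 - 24)/39000 + (V_2 - V_1)/3 + (V_2 - V_3)/22 + (V_2 - V_6)/3600 = 0
  Node 3: (V_3 - 0)/1200 + (V_3 - V_1)/75 + (V_3 - V_2)/22 = 0
  Node 4: (V_4 - V_2)/4.7 + (V_4 - 24)/43000 + (V_4 - V_5)/1300 + (V_4 - V_6)/16 + (V_4 - 0)/3.6 = 0
  Node 5: (V_5 - V_2)/1800 + (V_5 - V_1)/75 + (V_5 - V_4)/1300 + (V_5 - 0)/1.1 = 0
  Node 6: (V_6 - 0)/24000 + (V_6 - 24)/15 + (V_6 - V_1)/18 + (V_6 - V_2)/3600 + (V_6 - V_4)/16 = 0
Collecting terms (coefficients in siemens):
  0.4199·V_1 - 0.3333·V_2 - 0.01333·V_3 - 0.01333·V_5 - 0.05556·V_6 = 0.04286
  0.5924·V_2 - 0.3333·V_1 - 0.04545·V_3 - 0.2128·V_4 - 0.0005556·V_5 - 0.0002778·V_6 = 0.0006154
  0.05962·V_3 - 0.01333·V_1 - 0.04545·V_2 = 0
  0.5538·V_4 - 0.2128·V_2 - 0.0007692·V_5 - 0.0625·V_6 = 0.0005581
  0.9237·V_5 - 0.01333·V_1 - 0.0005556·V_2 - 0.0007692·V_4 = 0
  0.185·V_6 - 0.05556·V_1 - 0.0002778·V_2 - 0.0625·V_4 = 1.6
Solving these 6 simultaneous equations (Gaussian elimination) gives:
  V_1 = 5.086 V, V_2 = 4.241 V, V_3 = 4.371 V, V_4 = 2.889 V
  V_5 = 0.07837 V, V_6 = 11.16 V
I_R14 = (V_1 - V_6)/R14 = (5.086 - 11.16)/18 = -0.3372 A
P_R14 = I_R14² × R14 = (-0.3372)² × 18 = 2.047 W

Final answer: 2.047 W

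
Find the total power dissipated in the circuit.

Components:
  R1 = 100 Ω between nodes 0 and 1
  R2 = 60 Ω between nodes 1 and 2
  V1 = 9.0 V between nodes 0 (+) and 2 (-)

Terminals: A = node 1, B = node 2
Nodal analysis, taking node 2 as the 0 V reference.
Source V1 fixes V_0 = 9 V.
KCL at each unknown node (sum of currents leaving = 0; resistances in Ω):
  Node 1: (V_1 - 9)/100 + (V_1 - 0)/60 = 0
Collecting terms: 0.02667 × V_1 = 0.09  =>  V_1 = 3.375 V
Power in each resistor, P = (ΔV)²/R:
  P_R1 = (9 - 3.375)²/100 = 0.3164 W
  P_R2 = (3.375 - 0)²/60 = 0.1898 W
P_total = P_R1 + P_R2 = 0.5062 W

Final answer: 0.5062 W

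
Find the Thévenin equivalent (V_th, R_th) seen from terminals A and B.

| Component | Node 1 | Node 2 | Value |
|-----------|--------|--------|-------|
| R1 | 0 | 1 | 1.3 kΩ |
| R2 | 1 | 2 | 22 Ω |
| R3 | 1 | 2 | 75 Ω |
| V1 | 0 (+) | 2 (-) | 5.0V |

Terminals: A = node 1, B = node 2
Step 1 — V_th is the open-circuit voltage V_A - V_B (nothing connected across the terminals).
Nodal analysis, taking node 2 as the 0 V reference.
Source V1 fixes V_0 = 5 V.
KCL at each unknown node (sum of currents leaving = 0; resistances in Ω):
  Node 1: (V_1 - 5)/1300 + (V_1 - 0)/22 + (V_1 - 0)/75 = 0
Collecting terms: 0.05956 × V_1 = 0.003846  =>  V_1 = 0.06458 V
V_th = V_1 - V_2 = 0.06458 - 0 = 0.06458 V
Step 2 — R_th: zero the source — replace V1 by a short circuit (node 2 merges into node 0) — and find the resistance seen between A (node 1) and B (node 0).
Reduce the network between node 1 (A) and node 0 (B) by series/parallel combination:
  Rp1 = R1 ‖ R2 ‖ R3 (parallel, all between nodes 0 and 1) = 1/(1/1300 + 1/22 + 1/75) = 16.79 Ω
R_th = 16.79 Ω

Final answer: V_th = 0.06458 V, R_th = 16.79 Ω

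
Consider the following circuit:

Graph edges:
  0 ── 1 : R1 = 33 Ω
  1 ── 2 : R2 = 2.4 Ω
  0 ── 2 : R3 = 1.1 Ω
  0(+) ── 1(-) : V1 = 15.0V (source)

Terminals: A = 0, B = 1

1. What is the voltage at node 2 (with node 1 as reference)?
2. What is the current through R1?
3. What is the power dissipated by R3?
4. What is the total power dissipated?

Nodal analysis, taking node 1 as the 0 V reference.
Source V1 fixes V_0 = 15 V.
KCL at each unknown node (sum of currents leaving = 0; resistances in Ω):
  Node 2: (V_2 - 0)/2.4 + (V_2 - 15)/1.1 = 0
Collecting terms: 1.326 × V_2 = 13.64  =>  V_2 = 10.29 V
Part 1:
  Read off the nodal solution: V_2 = 10.29 V
Part 2:
  I_R1 = (V_0 - V_1)/R1 = (15 - 0)/33 = 0.4545 A
  Magnitude: I_R1 = 0.4545 A
Part 3:
  I_R3 = (V_0 - V_2)/R3 = (15 - 10.29)/1.1 = 4.286 A
  P_R3 = I_R3² × R3 = (4.286)² × 1.1 = 20.2 W
Part 4:
  Power in each resistor, P = (ΔV)²/R:
    P_R1 = (15 - 0)²/33 = 6.818 W
    P_R2 = (0 - 10.29)²/2.4 = 44.08 W
    P_R3 = (15 - 10.29)²/1.1 = 20.2 W
  P_total = P_R1 + P_R2 + P_R3 = 71.1 W

Final answers:
1. V_2 = 10.29 V
2. I_R1 = 0.4545 A
3. P_R3 = 20.2 W
4. P_total = 71.1 W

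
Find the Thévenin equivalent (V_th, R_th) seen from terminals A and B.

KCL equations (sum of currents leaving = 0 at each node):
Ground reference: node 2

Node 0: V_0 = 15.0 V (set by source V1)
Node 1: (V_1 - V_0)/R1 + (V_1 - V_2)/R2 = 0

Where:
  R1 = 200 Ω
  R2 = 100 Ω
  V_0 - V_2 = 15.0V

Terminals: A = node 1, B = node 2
Step 1 — V_th is the open-circuit voltage V_A - V_B (nothing connected across the terminals).
Nodal analysis, taking node 2 as the 0 V reference.
Source V1 fixes V_0 = 15 V.
KCL at each unknown node (sum of currents leaving = 0; resistances in Ω):
  Node 1: (V_1 - 15)/200 + (V_1 - 0)/100 = 0
Collecting terms: 0.015 × V_1 = 0.075  =>  V_1 = 5 V
V_th = V_1 - V_2 = 5 - 0 = 5 V
Step 2 — R_th: zero the source — replace V1 by a short circuit (node 2 merges into node 0) — and find the resistance seen between A (node 1) and B (node 0).
Reduce the network between node 1 (A) and node 0 (B) by series/parallel combination:
  Rp1 = R1 ‖ R2 (parallel, both between nodes 0 and 1) = 1/(1/200 + 1/100) = 66.67 Ω
R_th = 66.67 Ω

Final answer: V_th = 5 V, R_th = 66.67 Ω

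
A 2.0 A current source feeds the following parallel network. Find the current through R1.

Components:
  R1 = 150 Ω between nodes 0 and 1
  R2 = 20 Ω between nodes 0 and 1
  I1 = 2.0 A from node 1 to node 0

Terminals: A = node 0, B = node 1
All resistors sit directly between nodes 0 and 1, so they are in parallel and share one voltage V; the full source current 2 A splits among them.
1/R_par = 1/150 + 1/20 = 0.05667 S  =>  R_par = 17.65 Ω
V = I × R_par = 2 × 17.65 = 35.29 V
I_R1 = V/R1 = 35.29/150 = 0.2353 A

Final answer: 0.2353 A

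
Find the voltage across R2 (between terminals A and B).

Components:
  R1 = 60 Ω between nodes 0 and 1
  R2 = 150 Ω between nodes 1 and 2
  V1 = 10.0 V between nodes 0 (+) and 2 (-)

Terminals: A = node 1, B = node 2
R1 and R2 are in series across V1 (node 0 → node 1 → node 2), and the output A–B is taken across R2, so this is a voltage divider.
Series current: I = V1/(R1 + R2) = 10/(60 + 150) = 10/210 = 0.04762 A
V_R2 = I × R2 = V1 × R2/(R1 + R2) = 10 × 150/210 = 7.143 V

Final answer: 7.143 V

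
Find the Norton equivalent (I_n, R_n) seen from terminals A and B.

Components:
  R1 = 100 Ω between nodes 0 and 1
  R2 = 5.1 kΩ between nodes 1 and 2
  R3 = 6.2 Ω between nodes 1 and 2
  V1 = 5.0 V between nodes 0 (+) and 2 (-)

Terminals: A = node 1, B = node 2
Find the Thévenin equivalent first; then I_n = V_th/R_th and R_n = R_th.
Step 1 — V_th is the open-circuit voltage V_A - V_B (nothing connected across the terminals).
Nodal analysis, taking node 2 as the 0 V reference.
Source V1 fixes V_0 = 5 V.
KCL at each unknown node (sum of currents leaving = 0; resistances in Ω):
  Node 1: (V_1 - 5)/100 + (V_1 - 0)/5100 + (V_1 - 0)/6.2 = 0
Collecting terms: 0.1715 × V_1 = 0.05  =>  V_1 = 0.2916 V
V_th = V_1 - V_2 = 0.2916 - 0 = 0.2916 V
Step 2 — R_th: zero the source — replace V1 by a short circuit (node 2 merges into node 0) — and find the resistance seen between A (node 1) and B (node 0).
Reduce the network between node 1 (A) and node 0 (B) by series/parallel combination:
  Rp1 = R1 ‖ R2 ‖ R3 (parallel, all between nodes 0 and 1) = 1/(1/100 + 1/5100 + 1/6.2) = 5.831 Ω
R_th = 5.831 Ω
I_n = V_th/R_th = 0.2916/5.831 = 0.05 A, and R_n = R_th = 5.831 Ω

Final answer: I_n = 0.05 A, R_n = 5.831 Ω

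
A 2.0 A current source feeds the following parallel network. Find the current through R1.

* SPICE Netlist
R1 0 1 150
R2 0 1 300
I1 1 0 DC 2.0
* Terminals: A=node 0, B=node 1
All resistors sit directly between nodes 0 and 1, so they are in parallel and share one voltage V; the full source current 2 A splits among them.
1/R_par = 1/150 + 1/300 = 0.01 S  =>  R_par = 100 Ω
V = I × R_par = 2 × 100 = 200 V
I_R1 = V/R1 = 200/150 = 1.333 A

Final answer: 1.333 A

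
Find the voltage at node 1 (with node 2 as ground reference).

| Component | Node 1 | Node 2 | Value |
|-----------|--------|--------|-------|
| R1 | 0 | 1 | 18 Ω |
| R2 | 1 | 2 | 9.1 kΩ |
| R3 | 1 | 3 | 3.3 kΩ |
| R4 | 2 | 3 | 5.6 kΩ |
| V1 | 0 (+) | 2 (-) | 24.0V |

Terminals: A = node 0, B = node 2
Nodal analysis, taking node 2 as the 0 V reference.
Source V1 fixes V_0 = 24 V.
KCL at each unknown node (sum of currents leaving = 0; resistances in Ω):
  Node 1: (V_1 - 24)/18 + (V_1 - 0)/9100 + (V_1 - V_3)/3300 = 0
  Node 3: (V_3 - V_1)/3300 + (V_3 - 0)/5600 = 0
Collecting terms (coefficients in siemens):
  0.05597·V_1 - 0.000303·V_3 = 1.333
  0.0004816·V_3 - 0.000303·V_1 = 0
Determinant D = (0.05597)(0.0004816) - (-0.000303)(-0.000303) = 0.00002686
V_1 = [(1.333)(0.0004816) - (-0.000303)(0)]/D = 23.9 V
V_3 = [(0.05597)(0) - (1.333)(-0.000303)]/D = 15.04 V
The requested potential is V_1 = 23.9 V.

Final answer: V_1 = 23.9 V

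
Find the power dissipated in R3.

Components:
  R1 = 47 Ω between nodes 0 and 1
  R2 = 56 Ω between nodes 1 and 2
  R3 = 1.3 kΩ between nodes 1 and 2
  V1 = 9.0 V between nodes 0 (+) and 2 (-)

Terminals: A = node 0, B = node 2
Nodal analysis, taking node 2 as the 0 V reference.
Source V1 fixes V_0 = 9 V.
KCL at each unknown node (sum of currents leaving = 0; resistances in Ω):
  Node 1: (V_1 - 9)/47 + (V_1 - 0)/56 + (V_1 - 0)/1300 = 0
Collecting terms: 0.0399 × V_1 = 0.1915  =>  V_1 = 4.799 V
I_R3 = (V_1 - V_2)/R3 = (4.799 - 0)/1300 = 0.003691 A
P_R3 = I_R3² × R3 = (0.003691)² × 1300 = 0.01771 W

Final answer: 0.01771 W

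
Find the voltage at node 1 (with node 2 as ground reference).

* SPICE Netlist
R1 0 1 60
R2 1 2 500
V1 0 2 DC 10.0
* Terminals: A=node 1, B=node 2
Nodal analysis, taking node 2 as the 0 V reference.
Source V1 fixes V_0 = 10 V.
KCL at each unknown node (sum of currents leaving = 0; resistances in Ω):
  Node 1: (V_1 - 10)/60 + (V_1 - 0)/500 = 0
Collecting terms: 0.01867 × V_1 = 0.1667  =>  V_1 = 8.929 V
The requested potential is V_1 = 8.929 V.

Final answer: V_1 = 8.929 V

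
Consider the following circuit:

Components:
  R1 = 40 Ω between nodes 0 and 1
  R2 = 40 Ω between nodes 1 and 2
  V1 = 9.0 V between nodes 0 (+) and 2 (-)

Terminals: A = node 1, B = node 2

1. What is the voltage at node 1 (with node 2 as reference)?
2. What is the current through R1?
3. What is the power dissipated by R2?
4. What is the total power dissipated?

Nodal analysis, taking node 2 as the 0 V reference.
Source V1 fixes V_0 = 9 V.
KCL at each unknown node (sum of currents leaving = 0; resistances in Ω):
  Node 1: (V_1 - 9)/40 + (V_1 - 0)/40 = 0
Collecting terms: 0.05 × V_1 = 0.225  =>  V_1 = 4.5 V
Part 1:
  Read off the nodal solution: V_1 = 4.5 V
Part 2:
  I_R1 = (V_0 - V_1)/R1 = (9 - 4.5)/40 = 0.1125 A
  Magnitude: I_R1 = 0.1125 A
Part 3:
  I_R2 = (V_1 - V_2)/R2 = (4.5 - 0)/40 = 0.1125 A
  P_R2 = I_R2² × R2 = (0.1125)² × 40 = 0.5062 W
Part 4:
  Power in each resistor, P = (ΔV)²/R:
    P_R1 = (9 - 4.5)²/40 = 0.5062 W
    P_R2 = (4.5 - 0)²/40 = 0.5062 W
  P_total = P_R1 + P_R2 = 1.012 W

Final answers:
1. V_1 = 4.5 V
2. I_R1 = 0.1125 A
3. P_R2 = 0.5062 W
4. P_total = 1.012 W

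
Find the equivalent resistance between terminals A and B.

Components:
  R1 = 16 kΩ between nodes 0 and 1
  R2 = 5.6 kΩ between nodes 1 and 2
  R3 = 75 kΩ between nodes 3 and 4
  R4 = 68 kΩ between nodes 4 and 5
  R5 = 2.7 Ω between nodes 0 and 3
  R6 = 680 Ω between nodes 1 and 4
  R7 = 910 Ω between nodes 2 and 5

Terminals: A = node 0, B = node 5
The network is not a plain series/parallel combination. Inject a 1 A test current into terminal A (node 0) and return it from terminal B (node 5); then R_eq = V_A / (1 A).
Nodal analysis, taking node 5 as the 0 V reference.
Current source I_test pushes 1 A into node 0 and draws it out of node 5.
KCL at each unknown node (sum of currents leaving = 0; resistances in Ω):
  Node 0: (V_0 - V_1)/16000 + (V_0 - V_3)/2.7 - 1 = 0
  Node 1: (V_1 - V_0)/16000 + (V_1 - V_2)/5600 + (V_1 - V_4)/680 = 0
  Node 2: (V_2 - V_1)/5600 + (V_2 - 0)/910 = 0
  Node 3: (V_3 - V_0)/2.7 + (V_3 - V_4)/75000 = 0
  Node 4: (V_4 - V_1)/680 + (V_4 - V_3)/75000 + (V_4 - 0)/68000 = 0
Collecting terms (coefficients in siemens):
  0.3704·V_0 - 0.0000625·V_1 - 0.3704·V_3 = 1
  0.001712·V_1 - 0.0000625·V_0 - 0.0001786·V_2 - 0.001471·V_4 = 0
  0.001277·V_2 - 0.0001786·V_1 = 0
  0.3704·V_3 - 0.3704·V_0 - 0.00001333·V_4 = 0
  0.001499·V_4 - 0.001471·V_1 - 0.00001333·V_3 = 0
Solving these 5 simultaneous equations (Gaussian elimination) gives:
  V_0 = 19130 V, V_1 = 5936 V, V_2 = 829.8 V, V_3 = 19130 V
  V_4 = 5995 V
R_eq = V_0 / 1 A = 19130 Ω = 19.13 kΩ

Final answer: 19.13 kΩ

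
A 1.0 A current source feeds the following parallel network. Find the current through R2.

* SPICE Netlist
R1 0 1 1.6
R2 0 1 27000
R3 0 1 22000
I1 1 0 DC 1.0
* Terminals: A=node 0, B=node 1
All resistors sit directly between nodes 0 and 1, so they are in parallel and share one voltage V; the full source current 1 A splits among them.
1/R_par = 1/1.6 + 1/27000 + 1/22000 = 0.6251 S  =>  R_par = 1.6 Ω
V = I × R_par = 1 × 1.6 = 1.6 V
I_R2 = V/R2 = 1.6/27000 = 0.00005925 A

Final answer: 5.925e-05 A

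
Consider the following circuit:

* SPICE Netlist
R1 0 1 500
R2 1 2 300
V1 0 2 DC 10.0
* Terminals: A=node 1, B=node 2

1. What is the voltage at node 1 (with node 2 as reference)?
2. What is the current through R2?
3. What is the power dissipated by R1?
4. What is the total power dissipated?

Nodal analysis, taking node 2 as the 0 V reference.
Source V1 fixes V_0 = 10 V.
KCL at each unknown node (sum of currents leaving = 0; resistances in Ω):
  Node 1: (V_1 - 10)/500 + (V_1 - 0)/300 = 0
Collecting terms: 0.005333 × V_1 = 0.02  =>  V_1 = 3.75 V
Part 1:
  Read off the nodal solution: V_1 = 3.75 V
Part 2:
  I_R2 = (V_1 - V_2)/R2 = (3.75 - 0)/300 = 0.0125 A
  Magnitude: I_R2 = 0.0125 A
Part 3:
  I_R1 = (V_0 - V_1)/R1 = (10 - 3.75)/500 = 0.0125 A
  P_R1 = I_R1² × R1 = (0.0125)² × 500 = 0.07812 W
Part 4:
  Power in each resistor, P = (ΔV)²/R:
    P_R1 = (10 - 3.75)²/500 = 0.07812 W
    P_R2 = (3.75 - 0)²/300 = 0.04688 W
  P_total = P_R1 + P_R2 = 0.125 W

Final answers:
1. V_1 = 3.75 V
2. I_R2 = 0.0125 A
3. P_R1 = 0.07812 W
4. P_total = 0.125 W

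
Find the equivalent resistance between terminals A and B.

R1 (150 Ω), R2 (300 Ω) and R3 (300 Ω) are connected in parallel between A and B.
Reduce the network between node 0 (A) and node 1 (B) by series/parallel combination:
  Rp1 = R1 ‖ R2 ‖ R3 (parallel, all between nodes 0 and 1) = 1/(1/150 + 1/300 + 1/300) = 75 Ω
R_eq = 75 Ω

Final answer: 75 Ω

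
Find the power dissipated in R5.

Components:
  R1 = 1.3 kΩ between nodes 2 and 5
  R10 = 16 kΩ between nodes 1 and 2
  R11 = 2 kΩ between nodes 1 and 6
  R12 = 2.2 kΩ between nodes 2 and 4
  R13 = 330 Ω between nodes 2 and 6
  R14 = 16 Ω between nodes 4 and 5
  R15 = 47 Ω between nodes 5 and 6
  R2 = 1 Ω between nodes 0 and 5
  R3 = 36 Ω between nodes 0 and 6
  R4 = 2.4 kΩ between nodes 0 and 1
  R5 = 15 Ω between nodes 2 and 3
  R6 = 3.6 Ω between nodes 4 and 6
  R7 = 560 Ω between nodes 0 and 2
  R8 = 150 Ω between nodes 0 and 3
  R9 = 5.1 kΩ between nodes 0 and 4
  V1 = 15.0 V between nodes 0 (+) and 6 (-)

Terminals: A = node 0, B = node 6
Nodal analysis, taking node 6 as the 0 V reference.
Source V1 fixes V_0 = 15 V.
KCL at each unknown node (sum of currents leaving = 0; resistances in Ω):
  Node 1: (V_1 - 15)/2400 + (V_1 - V_2)/16000 + (V_1 - 0)/2000 = 0
  Node 2: (V_2 - V_5)/1300 + (V_2 - V_3)/15 + (V_2 - 15)/560 + (V_2 - V_1)/16000 + (V_2 - V_4)/2200 + (V_2 - 0)/330 = 0
  Node 3: (V_3 - V_2)/15 + (V_3 - 15)/150 = 0
  Node 4: (V_4 - 0)/3.6 + (V_4 - 15)/5100 + (V_4 - V_2)/2200 + (V_4 - V_5)/16 = 0
  Node 5: (V_5 - V_2)/1300 + (V_5 - 15)/1 + (V_5 - V_4)/16 + (V_5 - 0)/47 = 0
Collecting terms (coefficients in siemens):
  0.0009792·V_1 - 0.0000625·V_2 = 0.00625
  0.07277·V_2 - 0.0000625·V_1 - 0.06667·V_3 - 0.0004545·V_4 - 0.0007692·V_5 = 0.02679
  0.07333·V_3 - 0.06667·V_2 = 0.1
  0.3409·V_4 - 0.0004545·V_2 - 0.0625·V_5 = 0.002941
  1.085·V_5 - 0.0007692·V_2 - 0.0625·V_4 = 15
Solving these 5 simultaneous equations (Gaussian elimination) gives:
  V_1 = 7.066 V, V_2 = 10.69 V, V_3 = 11.09 V, V_4 = 2.587 V
  V_5 = 13.99 V
I_R5 = (V_2 - V_3)/R5 = (10.69 - 11.09)/15 = -0.0261 A
P_R5 = I_R5² × R5 = (-0.0261)² × 15 = 0.01022 W

Final answer: 0.01022 W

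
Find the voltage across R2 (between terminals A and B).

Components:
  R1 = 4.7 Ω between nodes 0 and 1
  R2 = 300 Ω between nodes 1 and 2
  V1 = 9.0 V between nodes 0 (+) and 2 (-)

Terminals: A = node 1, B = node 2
R1 and R2 are in series across V1 (node 0 → node 1 → node 2), and the output A–B is taken across R2, so this is a voltage divider.
Series current: I = V1/(R1 + R2) = 9/(4.7 + 300) = 9/304.7 = 0.02954 A
V_R2 = I × R2 = V1 × R2/(R1 + R2) = 9 × 300/304.7 = 8.861 V

Final answer: 8.861 V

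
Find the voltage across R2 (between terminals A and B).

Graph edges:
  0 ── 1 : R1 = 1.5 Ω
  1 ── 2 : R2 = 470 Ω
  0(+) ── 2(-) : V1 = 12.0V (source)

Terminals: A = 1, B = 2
R1 and R2 are in series across V1 (node 0 → node 1 → node 2), and the output A–B is taken across R2, so this is a voltage divider.
Series current: I = V1/(R1 + R2) = 12/(1.5 + 470) = 12/471.5 = 0.02545 A
V_R2 = I × R2 = V1 × R2/(R1 + R2) = 12 × 470/471.5 = 11.96 V

Final answer: 11.96 V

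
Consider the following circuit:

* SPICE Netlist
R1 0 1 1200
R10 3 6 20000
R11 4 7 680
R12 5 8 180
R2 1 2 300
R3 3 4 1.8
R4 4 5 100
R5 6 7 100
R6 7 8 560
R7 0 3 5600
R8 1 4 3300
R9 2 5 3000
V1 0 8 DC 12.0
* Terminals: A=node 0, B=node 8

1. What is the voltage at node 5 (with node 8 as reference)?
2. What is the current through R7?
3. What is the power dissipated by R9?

Nodal analysis, taking node 8 as the 0 V reference.
Source V1 fixes V_0 = 12 V.
KCL at each unknown node (sum of currents leaving = 0; resistances in Ω):
  Node 1: (V_1 - 12)/1200 + (V_1 - V_2)/300 + (V_1 - V_4)/3300 = 0
  Node 2: (V_2 - V_1)/300 + (V_2 - V_5)/3000 = 0
  Node 3: (V_3 - V_4)/1.8 + (V_3 - 12)/5600 + (V_3 - V_6)/20000 = 0
  Node 4: (V_4 - V_3)/1.8 + (V_4 - V_5)/100 + (V_4 - V_1)/3300 + (V_4 - V_7)/680 = 0
  Node 5: (V_5 - V_4)/100 + (V_5 - V_2)/3000 + (V_5 - 0)/180 = 0
  Node 6: (V_6 - V_7)/100 + (V_6 - V_3)/20000 = 0
  Node 7: (V_7 - V_6)/100 + (V_7 - 0)/560 + (V_7 - V_4)/680 = 0
Collecting terms (coefficients in siemens):
  0.00447·V_1 - 0.003333·V_2 - 0.000303·V_4 = 0.01
  0.003667·V_2 - 0.003333·V_1 - 0.0003333·V_5 = 0
  0.5558·V_3 - 0.5556·V_4 - 0.00005·V_6 = 0.002143
  0.5673·V_4 - 0.000303·V_1 - 0.5556·V_3 - 0.01·V_5 - 0.001471·V_7 = 0
  0.01589·V_5 - 0.0003333·V_2 - 0.01·V_4 = 0
  0.01005·V_6 - 0.00005·V_3 - 0.01·V_7 = 0
  0.01326·V_7 - 0.001471·V_4 - 0.01·V_6 = 0
Solving these 7 simultaneous equations (Gaussian elimination) gives:
  V_1 = 7.375 V, V_2 = 6.783 V, V_3 = 1.161 V, V_4 = 1.158 V
  V_5 = 0.871 V, V_6 = 0.5356 V, V_7 = 0.5325 V
Part 1:
  Read off the nodal solution: V_5 = 0.871 V
Part 2:
  I_R7 = (V_0 - V_3)/R7 = (12 - 1.161)/5600 = 0.001935 A
  Magnitude: I_R7 = 0.001935 A
Part 3:
  I_R9 = (V_2 - V_5)/R9 = (6.783 - 0.871)/3000 = 0.001971 A
  P_R9 = I_R9² × R9 = (0.001971)² × 3000 = 0.01165 W

Final answers:
1. V_5 = 0.871 V
2. I_R7 = 0.001935 A
3. P_R9 = 0.01165 W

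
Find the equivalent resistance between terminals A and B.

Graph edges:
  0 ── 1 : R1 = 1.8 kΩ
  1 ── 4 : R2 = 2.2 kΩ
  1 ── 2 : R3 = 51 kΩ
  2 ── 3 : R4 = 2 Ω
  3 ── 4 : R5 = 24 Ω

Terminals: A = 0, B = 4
Reduce the network between node 0 (A) and node 4 (B) by series/parallel combination:
  Rs1 = R3 + R4 (series, joined only at node 2) = 51000 + 2 = 51000 Ω
  Rs2 = R5 + Rs1 (series, joined only at node 3) = 24 + 51000 = 51030 Ω
  Rp1 = R2 ‖ Rs2 (parallel, both between nodes 1 and 4) = 1/(1/2200 + 1/51030) = 2109 Ω
  Rs3 = R1 + Rp1 (series, joined only at node 1) = 1800 + 2109 = 3909 Ω
R_eq = 3.909 kΩ

Final answer: 3.909 kΩ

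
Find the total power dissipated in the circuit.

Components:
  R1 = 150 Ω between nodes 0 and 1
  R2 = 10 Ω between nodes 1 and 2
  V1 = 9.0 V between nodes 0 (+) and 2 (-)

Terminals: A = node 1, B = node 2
Nodal analysis, taking node 2 as the 0 V reference.
Source V1 fixes V_0 = 9 V.
KCL at each unknown node (sum of currents leaving = 0; resistances in Ω):
  Node 1: (V_1 - 9)/150 + (V_1 - 0)/10 = 0
Collecting terms: 0.1067 × V_1 = 0.06  =>  V_1 = 0.5625 V
Power in each resistor, P = (ΔV)²/R:
  P_R1 = (9 - 0.5625)²/150 = 0.4746 W
  P_R2 = (0.5625 - 0)²/10 = 0.03164 W
P_total = P_R1 + P_R2 = 0.5062 W

Final answer: 0.5062 W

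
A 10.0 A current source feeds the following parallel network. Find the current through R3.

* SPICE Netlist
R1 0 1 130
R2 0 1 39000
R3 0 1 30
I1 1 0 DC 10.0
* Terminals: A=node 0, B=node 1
All resistors sit directly between nodes 0 and 1, so they are in parallel and share one voltage V; the full source current 10 A splits among them.
1/R_par = 1/130 + 1/39000 + 1/30 = 0.04105 S  =>  R_par = 24.36 Ω
V = I × R_par = 10 × 24.36 = 243.6 V
I_R3 = V/R3 = 243.6/30 = 8.12 A

Final answer: 8.12 A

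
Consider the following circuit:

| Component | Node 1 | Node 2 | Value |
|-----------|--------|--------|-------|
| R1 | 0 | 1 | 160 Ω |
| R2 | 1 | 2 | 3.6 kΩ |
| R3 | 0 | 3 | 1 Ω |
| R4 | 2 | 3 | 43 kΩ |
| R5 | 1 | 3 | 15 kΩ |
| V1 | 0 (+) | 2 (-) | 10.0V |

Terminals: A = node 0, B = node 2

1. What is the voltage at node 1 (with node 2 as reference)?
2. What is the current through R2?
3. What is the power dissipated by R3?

Nodal analysis, taking node 2 as the 0 V reference.
Source V1 fixes V_0 = 10 V.
KCL at each unknown node (sum of currents leaving = 0; resistances in Ω):
  Node 1: (V_1 - 10)/160 + (V_1 - 0)/3600 + (V_1 - V_3)/15000 = 0
  Node 3: (V_3 - 10)/1 + (V_3 - 0)/43000 + (V_3 - V_1)/15000 = 0
Collecting terms (coefficients in siemens):
  0.006594·V_1 - 0.00006667·V_3 = 0.0625
  1·V_3 - 0.00006667·V_1 = 10
Determinant D = (0.006594)(1) - (-0.00006667)(-0.00006667) = 0.006595
V_1 = [(0.0625)(1) - (-0.00006667)(10)]/D = 9.579 V
V_3 = [(0.006594)(10) - (0.0625)(-0.00006667)]/D = 10 V
Part 1:
  Read off the nodal solution: V_1 = 9.579 V
Part 2:
  I_R2 = (V_1 - V_2)/R2 = (9.579 - 0)/3600 = 0.002661 A
  Magnitude: I_R2 = 0.002661 A
Part 3:
  I_R3 = (V_0 - V_3)/R3 = (10 - 10)/1 = 0.0002606 A
  P_R3 = I_R3² × R3 = (0.0002606)² × 1 = 0.00000006792 W

Final answers:
1. V_1 = 9.579 V
2. I_R2 = 0.002661 A
3. P_R3 = 6.792e-08 W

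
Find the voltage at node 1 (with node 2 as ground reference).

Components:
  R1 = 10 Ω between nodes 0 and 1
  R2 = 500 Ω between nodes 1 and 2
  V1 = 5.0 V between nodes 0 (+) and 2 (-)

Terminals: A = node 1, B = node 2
Nodal analysis, taking node 2 as the 0 V reference.
Source V1 fixes V_0 = 5 V.
KCL at each unknown node (sum of currents leaving = 0; resistances in Ω):
  Node 1: (V_1 - 5)/10 + (V_1 - 0)/500 = 0
Collecting terms: 0.102 × V_1 = 0.5  =>  V_1 = 4.902 V
The requested potential is V_1 = 4.902 V.

Final answer: V_1 = 4.902 V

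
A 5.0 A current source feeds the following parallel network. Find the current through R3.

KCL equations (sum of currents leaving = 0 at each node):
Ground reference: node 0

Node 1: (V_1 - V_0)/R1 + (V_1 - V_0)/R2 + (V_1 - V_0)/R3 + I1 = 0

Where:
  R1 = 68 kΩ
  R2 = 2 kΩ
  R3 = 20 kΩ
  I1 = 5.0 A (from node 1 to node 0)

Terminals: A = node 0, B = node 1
All resistors sit directly between nodes 0 and 1, so they are in parallel and share one voltage V; the full source current 5 A splits among them.
1/R_par = 1/68000 + 1/2000 + 1/20000 = 0.0005647 S  =>  R_par = 1771 Ω
V = I × R_par = 5 × 1771 = 8854 V
I_R3 = V/R3 = 8854/20000 = 0.4427 A

Final answer: 0.4427 A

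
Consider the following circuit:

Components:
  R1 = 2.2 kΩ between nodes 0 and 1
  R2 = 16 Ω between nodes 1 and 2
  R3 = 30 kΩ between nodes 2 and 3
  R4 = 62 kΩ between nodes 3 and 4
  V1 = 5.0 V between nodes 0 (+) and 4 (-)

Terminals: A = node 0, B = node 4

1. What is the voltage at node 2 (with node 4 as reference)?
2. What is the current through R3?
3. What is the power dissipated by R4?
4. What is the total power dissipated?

Nodal analysis, taking node 4 as the 0 V reference.
Source V1 fixes V_0 = 5 V.
KCL at each unknown node (sum of currents leaving = 0; resistances in Ω):
  Node 1: (V_1 - 5)/2200 + (V_1 - V_2)/16 = 0
  Node 2: (V_2 - V_1)/16 + (V_2 - V_3)/30000 = 0
  Node 3: (V_3 - V_2)/30000 + (V_3 - 0)/62000 = 0
Collecting terms (coefficients in siemens):
  0.06295·V_1 - 0.0625·V_2 = 0.002273
  0.06253·V_2 - 0.0625·V_1 - 0.00003333·V_3 = 0
  0.00004946·V_3 - 0.00003333·V_2 = 0
Solving these 3 simultaneous equations (Gaussian elimination) gives:
  V_1 = 4.883 V, V_2 = 4.882 V, V_3 = 3.29 V
Part 1:
  Read off the nodal solution: V_2 = 4.882 V
Part 2:
  I_R3 = (V_2 - V_3)/R3 = (4.882 - 3.29)/30000 = 0.00005307 A
  Magnitude: I_R3 = 0.00005307 A
Part 3:
  I_R4 = (V_3 - V_4)/R4 = (3.29 - 0)/62000 = 0.00005307 A
  P_R4 = I_R4² × R4 = (0.00005307)² × 62000 = 0.0001746 W
Part 4:
  Power in each resistor, P = (ΔV)²/R:
    P_R1 = (5 - 4.883)²/2200 = 0.000006196 W
    P_R2 = (4.883 - 4.882)²/16 = 0.00000004506 W
    P_R3 = (4.882 - 3.29)²/30000 = 0.00008449 W
    P_R4 = (3.29 - 0)²/62000 = 0.0001746 W
  P_total = P_R1 + P_R2 + P_R3 + P_R4 = 0.0002653 W

Final answers:
1. V_2 = 4.882 V
2. I_R3 = 5.307e-05 A
3. P_R4 = 0.0001746 W
4. P_total = 0.0002653 W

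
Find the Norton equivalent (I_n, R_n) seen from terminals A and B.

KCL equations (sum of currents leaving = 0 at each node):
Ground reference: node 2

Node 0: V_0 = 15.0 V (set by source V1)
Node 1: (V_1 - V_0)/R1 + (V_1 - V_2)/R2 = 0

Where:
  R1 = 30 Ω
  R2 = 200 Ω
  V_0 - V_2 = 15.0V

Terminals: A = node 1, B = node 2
Find the Thévenin equivalent first; then I_n = V_th/R_th and R_n = R_th.
Step 1 — V_th is the open-circuit voltage V_A - V_B (nothing connected across the terminals).
Nodal analysis, taking node 2 as the 0 V reference.
Source V1 fixes V_0 = 15 V.
KCL at each unknown node (sum of currents leaving = 0; resistances in Ω):
  Node 1: (V_1 - 15)/30 + (V_1 - 0)/200 = 0
Collecting terms: 0.03833 × V_1 = 0.5  =>  V_1 = 13.04 V
V_th = V_1 - V_2 = 13.04 - 0 = 13.04 V
Step 2 — R_th: zero the source — replace V1 by a short circuit (node 2 merges into node 0) — and find the resistance seen between A (node 1) and B (node 0).
Reduce the network between node 1 (A) and node 0 (B) by series/parallel combination:
  Rp1 = R1 ‖ R2 (parallel, both between nodes 0 and 1) = 1/(1/30 + 1/200) = 26.09 Ω
R_th = 26.09 Ω
I_n = V_th/R_th = 13.04/26.09 = 0.5 A, and R_n = R_th = 26.09 Ω

Final answer: I_n = 0.5 A, R_n = 26.09 Ω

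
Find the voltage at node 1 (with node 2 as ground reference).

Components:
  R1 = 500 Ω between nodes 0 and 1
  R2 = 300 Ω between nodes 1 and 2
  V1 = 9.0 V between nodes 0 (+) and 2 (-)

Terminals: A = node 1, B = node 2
Nodal analysis, taking node 2 as the 0 V reference.
Source V1 fixes V_0 = 9 V.
KCL at each unknown node (sum of currents leaving = 0; resistances in Ω):
  Node 1: (V_1 - 9)/500 + (V_1 - 0)/300 = 0
Collecting terms: 0.005333 × V_1 = 0.018  =>  V_1 = 3.375 V
The requested potential is V_1 = 3.375 V.

Final answer: V_1 = 3.375 V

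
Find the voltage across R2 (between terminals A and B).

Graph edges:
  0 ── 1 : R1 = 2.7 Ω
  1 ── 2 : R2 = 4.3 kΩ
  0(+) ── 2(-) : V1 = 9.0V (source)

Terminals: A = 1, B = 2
R1 and R2 are in series across V1 (node 0 → node 1 → node 2), and the output A–B is taken across R2, so this is a voltage divider.
Series current: I = V1/(R1 + R2) = 9/(2.7 + 4300) = 9/4303 = 0.002092 A
V_R2 = I × R2 = V1 × R2/(R1 + R2) = 9 × 4300/4303 = 8.994 V

Final answer: 8.994 V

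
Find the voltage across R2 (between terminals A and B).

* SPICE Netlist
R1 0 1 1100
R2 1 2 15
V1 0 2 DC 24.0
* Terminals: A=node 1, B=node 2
R1 and R2 are in series across V1 (node 0 → node 1 → node 2), and the output A–B is taken across R2, so this is a voltage divider.
Series current: I = V1/(R1 + R2) = 24/(1100 + 15) = 24/1115 = 0.02152 A
V_R2 = I × R2 = V1 × R2/(R1 + R2) = 24 × 15/1115 = 0.3229 V

Final answer: 0.3229 V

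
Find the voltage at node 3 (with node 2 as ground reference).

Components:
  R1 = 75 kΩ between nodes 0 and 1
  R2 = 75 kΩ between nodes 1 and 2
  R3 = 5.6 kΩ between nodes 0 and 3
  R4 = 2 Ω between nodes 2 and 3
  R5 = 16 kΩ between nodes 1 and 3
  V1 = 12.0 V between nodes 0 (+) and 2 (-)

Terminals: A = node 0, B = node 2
Nodal analysis, taking node 2 as the 0 V reference.
Source V1 fixes V_0 = 12 V.
KCL at each unknown node (sum of currents leaving = 0; resistances in Ω):
  Node 1: (V_1 - 12)/75000 + (V_1 - 0)/75000 + (V_1 - V_3)/16000 = 0
  Node 3: (V_3 - 12)/5600 + (V_3 - 0)/2 + (V_3 - V_1)/16000 = 0
Collecting terms (coefficients in siemens):
  0.00008917·V_1 - 0.0000625·V_3 = 0.00016
  0.5002·V_3 - 0.0000625·V_1 = 0.002143
Determinant D = (0.00008917)(0.5002) - (-0.0000625)(-0.0000625) = 0.0000446
V_1 = [(0.00016)(0.5002) - (-0.0000625)(0.002143)]/D = 1.798 V
V_3 = [(0.00008917)(0.002143) - (0.00016)(-0.0000625)]/D = 0.004508 V
The requested potential is V_3 = 0.004508 V.

Final answer: V_3 = 0.004508 V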